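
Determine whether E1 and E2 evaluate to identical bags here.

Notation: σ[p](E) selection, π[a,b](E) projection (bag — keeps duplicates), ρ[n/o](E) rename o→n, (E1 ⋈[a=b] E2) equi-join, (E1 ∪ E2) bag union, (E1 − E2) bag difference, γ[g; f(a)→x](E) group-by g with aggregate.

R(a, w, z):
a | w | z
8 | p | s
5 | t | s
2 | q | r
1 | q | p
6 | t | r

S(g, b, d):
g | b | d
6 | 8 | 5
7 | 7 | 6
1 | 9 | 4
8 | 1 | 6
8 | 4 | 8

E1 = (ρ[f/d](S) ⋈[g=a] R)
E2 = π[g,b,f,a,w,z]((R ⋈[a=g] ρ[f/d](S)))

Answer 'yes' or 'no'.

E1 row counts bottom-up:
  S → 5
  ρ[f/d](S) → 5
  R → 5
  (ρ[f/d](S) ⋈[g=a] R) → 4
E2 row counts bottom-up:
  R → 5
  S → 5
  ρ[f/d](S) → 5
  (R ⋈[a=g] ρ[f/d](S)) → 4
  π[g,b,f,a,w,z]((R ⋈[a=g] ρ[f/d](S))) → 4

E1 and E2 produce the same multiset:
g | b | f | a | w | z
1 | 9 | 4 | 1 | q | p
6 | 8 | 5 | 6 | t | r
8 | 1 | 6 | 8 | p | s
8 | 4 | 8 | 8 | p | s

yes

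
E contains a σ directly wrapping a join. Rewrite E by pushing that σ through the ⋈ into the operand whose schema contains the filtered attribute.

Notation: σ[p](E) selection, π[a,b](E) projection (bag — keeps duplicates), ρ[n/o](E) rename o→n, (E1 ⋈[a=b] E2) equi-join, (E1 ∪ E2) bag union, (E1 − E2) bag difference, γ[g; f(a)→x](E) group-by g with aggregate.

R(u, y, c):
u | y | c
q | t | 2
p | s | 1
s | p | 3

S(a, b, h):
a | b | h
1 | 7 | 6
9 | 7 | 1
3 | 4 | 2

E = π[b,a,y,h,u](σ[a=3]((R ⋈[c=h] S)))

σ filters on a, owned by the right side.
E' = π[b,a,y,h,u]((R ⋈[c=h] σ[a=3](S)))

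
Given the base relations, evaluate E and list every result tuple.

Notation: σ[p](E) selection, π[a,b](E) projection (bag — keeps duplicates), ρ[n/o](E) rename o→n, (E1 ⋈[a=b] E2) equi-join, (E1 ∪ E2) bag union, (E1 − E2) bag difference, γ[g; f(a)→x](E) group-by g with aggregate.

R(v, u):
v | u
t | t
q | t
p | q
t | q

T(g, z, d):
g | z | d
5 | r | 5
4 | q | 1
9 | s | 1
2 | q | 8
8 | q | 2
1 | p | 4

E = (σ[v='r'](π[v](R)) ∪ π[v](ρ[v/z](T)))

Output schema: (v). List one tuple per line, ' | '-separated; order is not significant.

Row counts bottom-up:
  R → 4
  π[v](R) → 4
  σ[v='r'](π[v](R)) → 0
  T → 6
  ρ[v/z](T) → 6
  π[v](ρ[v/z](T)) → 6
  (σ[v='r'](π[v](R)) ∪ π[v](ρ[v/z](T))) → 6

== RESULT ==
v
p
q
q
q
r
s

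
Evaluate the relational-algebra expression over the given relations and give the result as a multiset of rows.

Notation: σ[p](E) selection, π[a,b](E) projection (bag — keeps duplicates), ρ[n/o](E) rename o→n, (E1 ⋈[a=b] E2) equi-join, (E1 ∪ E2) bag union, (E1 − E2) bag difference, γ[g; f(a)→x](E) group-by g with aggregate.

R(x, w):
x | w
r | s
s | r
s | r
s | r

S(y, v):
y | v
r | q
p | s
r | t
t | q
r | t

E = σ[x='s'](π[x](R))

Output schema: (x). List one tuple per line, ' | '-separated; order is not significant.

Per-node cardinality:
  R → 4
  π[x](R) → 4
  σ[x='s'](π[x](R)) → 3

== RESULT ==
x
s
s
s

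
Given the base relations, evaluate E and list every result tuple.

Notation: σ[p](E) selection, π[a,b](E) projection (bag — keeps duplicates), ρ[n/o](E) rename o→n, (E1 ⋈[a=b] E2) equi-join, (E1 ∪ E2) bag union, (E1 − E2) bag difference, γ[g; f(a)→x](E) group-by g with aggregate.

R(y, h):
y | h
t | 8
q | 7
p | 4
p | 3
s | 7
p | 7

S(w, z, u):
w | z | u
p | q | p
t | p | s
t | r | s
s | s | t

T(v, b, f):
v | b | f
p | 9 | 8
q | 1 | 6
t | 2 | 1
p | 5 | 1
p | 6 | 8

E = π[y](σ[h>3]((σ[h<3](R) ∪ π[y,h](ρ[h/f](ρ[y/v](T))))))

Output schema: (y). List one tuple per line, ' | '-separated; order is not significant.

Row counts bottom-up:
  R → 6
  σ[h<3](R) → 0
  T → 5
  ρ[y/v](T) → 5
  ρ[h/f](ρ[y/v](T)) → 5
  π[y,h](ρ[h/f](ρ[y/v](T))) → 5
  (σ[h<3](R) ∪ π[y,h](ρ[h/f](ρ[y/v](T)))) → 5
  σ[h>3]((σ[h<3](R) ∪ π[y,h](ρ[h/f](ρ[y/v](T))))) → 3
  π[y](σ[h>3]((σ[h<3](R) ∪ π[y,h](ρ[h/f](ρ[y/v](T)))))) → 3

== RESULT ==
y
p
p
q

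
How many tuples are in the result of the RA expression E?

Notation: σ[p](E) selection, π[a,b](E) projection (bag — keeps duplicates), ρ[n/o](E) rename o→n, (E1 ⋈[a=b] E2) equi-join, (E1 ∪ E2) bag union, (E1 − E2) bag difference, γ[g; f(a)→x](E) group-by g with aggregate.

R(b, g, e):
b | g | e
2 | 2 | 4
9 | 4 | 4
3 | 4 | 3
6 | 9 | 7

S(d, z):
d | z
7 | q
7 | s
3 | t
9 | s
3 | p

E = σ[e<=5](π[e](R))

Row counts bottom-up:
  R → 4
  π[e](R) → 4
  σ[e<=5](π[e](R)) → 3

|E| = 3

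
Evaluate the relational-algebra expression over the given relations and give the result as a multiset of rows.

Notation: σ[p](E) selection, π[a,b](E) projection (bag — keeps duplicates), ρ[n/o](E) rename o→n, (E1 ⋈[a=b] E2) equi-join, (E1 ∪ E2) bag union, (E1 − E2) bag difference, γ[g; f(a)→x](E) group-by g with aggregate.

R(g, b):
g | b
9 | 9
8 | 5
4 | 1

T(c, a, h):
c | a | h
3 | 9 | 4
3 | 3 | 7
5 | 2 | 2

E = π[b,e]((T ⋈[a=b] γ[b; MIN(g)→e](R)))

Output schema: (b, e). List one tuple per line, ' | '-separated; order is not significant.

Per-node cardinality:
  T → 3
  R → 3
  γ[b; MIN(g)→e](R) → 3
  (T ⋈[a=b] γ[b; MIN(g)→e](R)) → 1
  π[b,e]((T ⋈[a=b] γ[b; MIN(g)→e](R))) → 1

== RESULT ==
b | e
9 | 9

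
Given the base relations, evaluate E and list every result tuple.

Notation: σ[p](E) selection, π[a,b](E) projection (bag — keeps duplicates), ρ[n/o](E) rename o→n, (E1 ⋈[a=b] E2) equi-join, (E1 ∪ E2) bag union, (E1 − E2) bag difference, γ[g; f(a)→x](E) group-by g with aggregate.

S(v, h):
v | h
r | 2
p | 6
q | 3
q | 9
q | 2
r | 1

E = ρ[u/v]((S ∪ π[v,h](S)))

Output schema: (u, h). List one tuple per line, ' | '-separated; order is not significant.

Row counts bottom-up:
  S → 6
  S → 6
  π[v,h](S) → 6
  (S ∪ π[v,h](S)) → 12
  ρ[u/v]((S ∪ π[v,h](S))) → 12

== RESULT ==
u | h
p | 6
p | 6
q | 2
q | 2
q | 3
q | 3
q | 9
q | 9
r | 1
r | 1
r | 2
r | 2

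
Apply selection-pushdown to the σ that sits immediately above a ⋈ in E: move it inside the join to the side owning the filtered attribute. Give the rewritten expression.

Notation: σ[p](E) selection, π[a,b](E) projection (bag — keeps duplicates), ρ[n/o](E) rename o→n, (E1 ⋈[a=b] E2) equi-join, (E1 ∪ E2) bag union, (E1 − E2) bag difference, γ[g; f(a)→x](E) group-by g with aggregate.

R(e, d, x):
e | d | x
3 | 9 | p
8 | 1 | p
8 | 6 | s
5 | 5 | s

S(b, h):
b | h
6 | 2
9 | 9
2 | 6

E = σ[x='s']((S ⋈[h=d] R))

σ filters on x, owned by the right side.
E' = (S ⋈[h=d] σ[x='s'](R))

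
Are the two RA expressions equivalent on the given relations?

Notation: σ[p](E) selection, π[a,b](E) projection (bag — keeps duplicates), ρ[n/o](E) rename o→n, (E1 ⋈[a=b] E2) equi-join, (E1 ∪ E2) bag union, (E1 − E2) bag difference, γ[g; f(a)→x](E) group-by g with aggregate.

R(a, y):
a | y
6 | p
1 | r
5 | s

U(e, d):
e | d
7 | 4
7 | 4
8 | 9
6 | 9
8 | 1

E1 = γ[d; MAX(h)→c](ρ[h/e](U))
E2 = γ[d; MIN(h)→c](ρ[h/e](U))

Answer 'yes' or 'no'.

E1 subexpression sizes:
  U → 5
  ρ[h/e](U) → 5
  γ[d; MAX(h)→c](ρ[h/e](U)) → 3
E2 subexpression sizes:
  U → 5
  ρ[h/e](U) → 5
  γ[d; MIN(h)→c](ρ[h/e](U)) → 3

E1 result:
d | c
1 | 8
4 | 7
9 | 8
E2 result:
d | c
1 | 8
4 | 7
9 | 6
Witness: (9, 8) appears 1× in E1 but 0× in E2.

no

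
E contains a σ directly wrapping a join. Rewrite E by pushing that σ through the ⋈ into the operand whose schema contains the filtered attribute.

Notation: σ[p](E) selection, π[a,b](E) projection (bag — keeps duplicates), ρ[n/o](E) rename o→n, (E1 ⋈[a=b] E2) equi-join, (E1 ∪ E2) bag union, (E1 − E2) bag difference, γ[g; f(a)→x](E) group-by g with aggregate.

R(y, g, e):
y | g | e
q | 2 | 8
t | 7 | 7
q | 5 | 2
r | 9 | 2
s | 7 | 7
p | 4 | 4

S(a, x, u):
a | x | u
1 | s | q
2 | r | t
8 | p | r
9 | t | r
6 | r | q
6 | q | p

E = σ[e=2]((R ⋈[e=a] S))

σ filters on e, owned by the left side.
E' = (σ[e=2](R) ⋈[e=a] S)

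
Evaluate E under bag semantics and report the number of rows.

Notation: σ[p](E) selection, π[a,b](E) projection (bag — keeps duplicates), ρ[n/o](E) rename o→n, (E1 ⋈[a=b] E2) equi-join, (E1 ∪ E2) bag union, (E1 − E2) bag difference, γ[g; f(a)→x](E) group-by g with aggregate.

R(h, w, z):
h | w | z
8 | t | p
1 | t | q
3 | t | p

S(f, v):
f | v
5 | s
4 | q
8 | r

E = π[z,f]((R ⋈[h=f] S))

Subexpression sizes:
  R → 3
  S → 3
  (R ⋈[h=f] S) → 1
  π[z,f]((R ⋈[h=f] S)) → 1

|E| = 1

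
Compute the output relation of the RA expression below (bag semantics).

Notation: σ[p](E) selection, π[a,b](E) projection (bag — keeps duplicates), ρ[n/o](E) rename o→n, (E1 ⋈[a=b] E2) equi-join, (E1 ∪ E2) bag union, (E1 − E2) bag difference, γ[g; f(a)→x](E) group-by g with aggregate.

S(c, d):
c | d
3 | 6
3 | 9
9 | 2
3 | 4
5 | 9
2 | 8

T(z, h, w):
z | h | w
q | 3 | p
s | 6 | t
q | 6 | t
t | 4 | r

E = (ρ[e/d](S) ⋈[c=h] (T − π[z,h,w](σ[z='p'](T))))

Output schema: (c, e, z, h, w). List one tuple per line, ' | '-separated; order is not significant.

Stepwise |·|:
  S → 6
  ρ[e/d](S) → 6
  T → 4
  T → 4
  σ[z='p'](T) → 0
  π[z,h,w](σ[z='p'](T)) → 0
  (T − π[z,h,w](σ[z='p'](T))) → 4
  (ρ[e/d](S) ⋈[c=h] (T − π[z,h,w](σ[z='p'](T)))) → 3

== RESULT ==
c | e | z | h | w
3 | 4 | q | 3 | p
3 | 6 | q | 3 | p
3 | 9 | q | 3 | p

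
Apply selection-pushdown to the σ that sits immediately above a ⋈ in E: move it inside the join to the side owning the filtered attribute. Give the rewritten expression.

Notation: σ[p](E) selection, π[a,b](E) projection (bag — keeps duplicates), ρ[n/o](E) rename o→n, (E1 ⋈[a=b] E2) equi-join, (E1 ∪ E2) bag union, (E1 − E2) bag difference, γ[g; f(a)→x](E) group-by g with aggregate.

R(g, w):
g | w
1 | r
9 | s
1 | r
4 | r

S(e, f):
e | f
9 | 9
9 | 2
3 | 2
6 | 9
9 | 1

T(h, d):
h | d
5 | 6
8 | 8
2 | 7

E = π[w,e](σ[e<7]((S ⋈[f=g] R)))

σ filters on e, owned by the left side.
E' = π[w,e]((σ[e<7](S) ⋈[f=g] R))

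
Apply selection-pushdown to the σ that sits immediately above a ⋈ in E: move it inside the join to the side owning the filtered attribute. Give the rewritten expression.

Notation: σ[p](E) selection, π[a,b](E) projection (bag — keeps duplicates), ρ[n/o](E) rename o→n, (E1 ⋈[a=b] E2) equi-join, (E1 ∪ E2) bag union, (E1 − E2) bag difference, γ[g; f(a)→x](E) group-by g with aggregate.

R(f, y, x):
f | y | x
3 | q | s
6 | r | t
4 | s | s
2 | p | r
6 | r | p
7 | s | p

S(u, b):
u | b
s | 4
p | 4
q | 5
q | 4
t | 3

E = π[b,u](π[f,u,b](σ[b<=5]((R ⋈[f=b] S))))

σ filters on b, owned by the right side.
E' = π[b,u](π[f,u,b]((R ⋈[f=b] σ[b<=5](S))))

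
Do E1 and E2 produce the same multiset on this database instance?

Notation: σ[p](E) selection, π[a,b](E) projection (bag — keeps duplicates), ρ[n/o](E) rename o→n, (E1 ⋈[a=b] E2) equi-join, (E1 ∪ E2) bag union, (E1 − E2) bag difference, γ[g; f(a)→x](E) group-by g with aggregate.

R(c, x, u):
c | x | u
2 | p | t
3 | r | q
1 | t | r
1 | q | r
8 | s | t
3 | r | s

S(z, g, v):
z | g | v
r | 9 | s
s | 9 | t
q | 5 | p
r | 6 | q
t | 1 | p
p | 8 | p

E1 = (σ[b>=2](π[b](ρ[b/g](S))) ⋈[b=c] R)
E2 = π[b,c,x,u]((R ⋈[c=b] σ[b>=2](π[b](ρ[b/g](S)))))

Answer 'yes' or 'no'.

E1 per-node cardinality:
  S → 6
  ρ[b/g](S) → 6
  π[b](ρ[b/g](S)) → 6
  σ[b>=2](π[b](ρ[b/g](S))) → 5
  R → 6
  (σ[b>=2](π[b](ρ[b/g](S))) ⋈[b=c] R) → 1
E2 per-node cardinality:
  R → 6
  S → 6
  ρ[b/g](S) → 6
  π[b](ρ[b/g](S)) → 6
  σ[b>=2](π[b](ρ[b/g](S))) → 5
  (R ⋈[c=b] σ[b>=2](π[b](ρ[b/g](S)))) → 1
  π[b,c,x,u]((R ⋈[c=b] σ[b>=2](π[b](ρ[b/g](S))))) → 1

E1 and E2 produce the same multiset:
b | c | x | u
8 | 8 | s | t

yes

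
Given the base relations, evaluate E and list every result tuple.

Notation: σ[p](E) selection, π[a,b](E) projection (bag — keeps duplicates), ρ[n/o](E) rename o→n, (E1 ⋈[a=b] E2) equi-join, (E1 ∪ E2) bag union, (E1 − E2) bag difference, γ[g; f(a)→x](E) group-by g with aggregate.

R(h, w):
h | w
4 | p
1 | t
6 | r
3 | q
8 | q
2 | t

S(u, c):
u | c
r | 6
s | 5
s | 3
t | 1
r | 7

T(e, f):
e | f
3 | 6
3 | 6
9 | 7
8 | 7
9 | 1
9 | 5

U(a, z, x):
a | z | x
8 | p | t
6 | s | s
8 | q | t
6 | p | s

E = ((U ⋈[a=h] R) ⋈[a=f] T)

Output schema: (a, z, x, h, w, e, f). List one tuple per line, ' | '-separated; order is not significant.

Per-node cardinality:
  U → 4
  R → 6
  (U ⋈[a=h] R) → 4
  T → 6
  ((U ⋈[a=h] R) ⋈[a=f] T) → 4

== RESULT ==
a | z | x | h | w | e | f
6 | p | s | 6 | r | 3 | 6
6 | p | s | 6 | r | 3 | 6
6 | s | s | 6 | r | 3 | 6
6 | s | s | 6 | r | 3 | 6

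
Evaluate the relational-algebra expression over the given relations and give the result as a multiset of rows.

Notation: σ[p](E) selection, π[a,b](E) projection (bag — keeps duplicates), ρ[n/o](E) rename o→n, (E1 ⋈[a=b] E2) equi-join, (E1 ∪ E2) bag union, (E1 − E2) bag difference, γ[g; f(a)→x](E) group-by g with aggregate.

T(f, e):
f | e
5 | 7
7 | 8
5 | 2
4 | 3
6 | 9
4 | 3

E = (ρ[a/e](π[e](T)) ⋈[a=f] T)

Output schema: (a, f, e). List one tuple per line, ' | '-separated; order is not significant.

Stepwise |·|:
  T → 6
  π[e](T) → 6
  ρ[a/e](π[e](T)) → 6
  T → 6
  (ρ[a/e](π[e](T)) ⋈[a=f] T) → 1

== RESULT ==
a | f | e
7 | 7 | 8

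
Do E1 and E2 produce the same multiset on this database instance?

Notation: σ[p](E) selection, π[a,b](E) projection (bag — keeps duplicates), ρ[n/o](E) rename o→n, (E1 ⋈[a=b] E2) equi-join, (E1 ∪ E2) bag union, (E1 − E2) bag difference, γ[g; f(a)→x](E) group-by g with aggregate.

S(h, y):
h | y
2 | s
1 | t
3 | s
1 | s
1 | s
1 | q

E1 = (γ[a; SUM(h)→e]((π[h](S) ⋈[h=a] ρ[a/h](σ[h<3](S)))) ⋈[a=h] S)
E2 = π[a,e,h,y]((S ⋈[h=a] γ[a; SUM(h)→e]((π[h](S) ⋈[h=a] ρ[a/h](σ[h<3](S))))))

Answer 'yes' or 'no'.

E1 row counts bottom-up:
  S → 6
  π[h](S) → 6
  S → 6
  σ[h<3](S) → 5
  ρ[a/h](σ[h<3](S)) → 5
  (π[h](S) ⋈[h=a] ρ[a/h](σ[h<3](S))) → 17
  γ[a; SUM(h)→e]((π[h](S) ⋈[h=a] ρ[a/h](σ[h<3](S)))) → 2
  S → 6
  (γ[a; SUM(h)→e]((π[h](S) ⋈[h=a] ρ[a/h](σ[h<3](S)))) ⋈[a=h] S) → 5
E2 row counts bottom-up:
  S → 6
  S → 6
  π[h](S) → 6
  S → 6
  σ[h<3](S) → 5
  ρ[a/h](σ[h<3](S)) → 5
  (π[h](S) ⋈[h=a] ρ[a/h](σ[h<3](S))) → 17
  γ[a; SUM(h)→e]((π[h](S) ⋈[h=a] ρ[a/h](σ[h<3](S)))) → 2
  (S ⋈[h=a] γ[a; SUM(h)→e]((π[h](S) ⋈[h=a] ρ[a/h](σ[h<3](S))))) → 5
  π[a,e,h,y]((S ⋈[h=a] γ[a; SUM(h)→e]((π[h](S) ⋈[h=a] ρ[a/h](σ[h<3](S)))))) → 5

E1 and E2 produce the same multiset:
a | e | h | y
1 | 16 | 1 | q
1 | 16 | 1 | s
1 | 16 | 1 | s
1 | 16 | 1 | t
2 | 2 | 2 | s

yes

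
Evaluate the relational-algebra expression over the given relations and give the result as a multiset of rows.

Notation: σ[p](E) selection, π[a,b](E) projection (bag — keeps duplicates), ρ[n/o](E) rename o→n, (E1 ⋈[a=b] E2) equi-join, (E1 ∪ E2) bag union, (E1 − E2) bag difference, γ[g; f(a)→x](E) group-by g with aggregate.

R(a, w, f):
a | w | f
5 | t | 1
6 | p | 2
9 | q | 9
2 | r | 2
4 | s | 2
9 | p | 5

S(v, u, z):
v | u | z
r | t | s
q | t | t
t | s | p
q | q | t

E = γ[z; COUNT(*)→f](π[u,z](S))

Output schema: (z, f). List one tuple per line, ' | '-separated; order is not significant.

Subexpression sizes:
  S → 4
  π[u,z](S) → 4
  γ[z; COUNT(*)→f](π[u,z](S)) → 3

== RESULT ==
z | f
p | 1
s | 1
t | 2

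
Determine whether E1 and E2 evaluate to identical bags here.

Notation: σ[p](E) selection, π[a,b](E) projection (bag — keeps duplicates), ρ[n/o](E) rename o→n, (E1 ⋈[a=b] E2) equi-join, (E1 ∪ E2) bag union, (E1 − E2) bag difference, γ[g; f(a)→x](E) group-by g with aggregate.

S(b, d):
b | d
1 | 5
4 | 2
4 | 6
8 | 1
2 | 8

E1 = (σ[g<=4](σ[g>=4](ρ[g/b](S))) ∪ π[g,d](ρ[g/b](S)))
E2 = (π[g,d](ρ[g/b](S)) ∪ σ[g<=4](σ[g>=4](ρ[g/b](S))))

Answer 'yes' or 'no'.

E1 stepwise |·|:
  S → 5
  ρ[g/b](S) → 5
  σ[g>=4](ρ[g/b](S)) → 3
  σ[g<=4](σ[g>=4](ρ[g/b](S))) → 2
  S → 5
  ρ[g/b](S) → 5
  π[g,d](ρ[g/b](S)) → 5
  (σ[g<=4](σ[g>=4](ρ[g/b](S))) ∪ π[g,d](ρ[g/b](S))) → 7
E2 stepwise |·|:
  S → 5
  ρ[g/b](S) → 5
  π[g,d](ρ[g/b](S)) → 5
  S → 5
  ρ[g/b](S) → 5
  σ[g>=4](ρ[g/b](S)) → 3
  σ[g<=4](σ[g>=4](ρ[g/b](S))) → 2
  (π[g,d](ρ[g/b](S)) ∪ σ[g<=4](σ[g>=4](ρ[g/b](S)))) → 7

E1 and E2 produce the same multiset:
g | d
1 | 5
2 | 8
4 | 2
4 | 2
4 | 6
4 | 6
8 | 1

yes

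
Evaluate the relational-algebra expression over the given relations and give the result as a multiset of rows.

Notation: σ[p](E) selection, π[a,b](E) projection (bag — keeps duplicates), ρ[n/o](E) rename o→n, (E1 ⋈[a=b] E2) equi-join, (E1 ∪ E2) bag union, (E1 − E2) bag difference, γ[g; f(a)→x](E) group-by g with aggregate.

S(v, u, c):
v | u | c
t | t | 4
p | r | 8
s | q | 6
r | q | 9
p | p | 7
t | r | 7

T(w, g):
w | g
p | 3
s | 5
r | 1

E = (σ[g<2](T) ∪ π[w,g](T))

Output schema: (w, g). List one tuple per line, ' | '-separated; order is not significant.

Subexpression sizes:
  T → 3
  σ[g<2](T) → 1
  T → 3
  π[w,g](T) → 3
  (σ[g<2](T) ∪ π[w,g](T)) → 4

== RESULT ==
w | g
p | 3
r | 1
r | 1
s | 5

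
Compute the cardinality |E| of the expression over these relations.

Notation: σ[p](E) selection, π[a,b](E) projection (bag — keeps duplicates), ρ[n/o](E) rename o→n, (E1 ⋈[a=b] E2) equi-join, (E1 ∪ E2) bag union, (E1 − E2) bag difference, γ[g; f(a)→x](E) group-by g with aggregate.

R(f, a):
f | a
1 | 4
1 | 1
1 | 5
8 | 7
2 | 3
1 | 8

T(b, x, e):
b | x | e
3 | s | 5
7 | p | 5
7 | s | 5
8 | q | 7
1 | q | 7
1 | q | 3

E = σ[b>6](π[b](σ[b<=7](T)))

Per-node cardinality:
  T → 6
  σ[b<=7](T) → 5
  π[b](σ[b<=7](T)) → 5
  σ[b>6](π[b](σ[b<=7](T))) → 2

|E| = 2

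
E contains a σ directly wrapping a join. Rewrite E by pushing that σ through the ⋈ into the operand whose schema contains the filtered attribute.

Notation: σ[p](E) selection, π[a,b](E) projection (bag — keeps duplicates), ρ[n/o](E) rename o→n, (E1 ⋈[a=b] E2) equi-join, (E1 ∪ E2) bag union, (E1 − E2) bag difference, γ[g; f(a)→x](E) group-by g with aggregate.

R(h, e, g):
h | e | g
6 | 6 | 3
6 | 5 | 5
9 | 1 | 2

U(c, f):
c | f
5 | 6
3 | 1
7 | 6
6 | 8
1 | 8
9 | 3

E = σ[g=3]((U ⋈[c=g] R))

σ filters on g, owned by the right side.
E' = (U ⋈[c=g] σ[g=3](R))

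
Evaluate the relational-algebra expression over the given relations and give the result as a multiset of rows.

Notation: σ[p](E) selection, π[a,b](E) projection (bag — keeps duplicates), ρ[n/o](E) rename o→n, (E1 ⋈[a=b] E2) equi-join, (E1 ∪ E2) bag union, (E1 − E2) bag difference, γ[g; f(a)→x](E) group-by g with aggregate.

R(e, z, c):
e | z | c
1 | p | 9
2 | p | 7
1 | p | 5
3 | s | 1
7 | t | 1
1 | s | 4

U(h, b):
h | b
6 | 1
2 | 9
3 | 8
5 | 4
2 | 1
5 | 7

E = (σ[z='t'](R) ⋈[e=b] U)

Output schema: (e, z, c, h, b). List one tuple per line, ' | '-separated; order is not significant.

Stepwise |·|:
  R → 6
  σ[z='t'](R) → 1
  U → 6
  (σ[z='t'](R) ⋈[e=b] U) → 1

== RESULT ==
e | z | c | h | b
7 | t | 1 | 5 | 7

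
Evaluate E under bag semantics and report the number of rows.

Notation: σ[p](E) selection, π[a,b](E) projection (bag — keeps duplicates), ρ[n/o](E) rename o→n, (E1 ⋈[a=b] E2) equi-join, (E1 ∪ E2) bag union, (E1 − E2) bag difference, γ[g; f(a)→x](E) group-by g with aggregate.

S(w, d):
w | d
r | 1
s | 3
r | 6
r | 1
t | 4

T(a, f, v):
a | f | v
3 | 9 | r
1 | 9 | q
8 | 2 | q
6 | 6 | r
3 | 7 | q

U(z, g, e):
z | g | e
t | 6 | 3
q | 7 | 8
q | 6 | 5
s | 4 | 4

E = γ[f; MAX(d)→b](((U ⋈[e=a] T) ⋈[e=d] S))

Row counts bottom-up:
  U → 4
  T → 5
  (U ⋈[e=a] T) → 3
  S → 5
  ((U ⋈[e=a] T) ⋈[e=d] S) → 2
  γ[f; MAX(d)→b](((U ⋈[e=a] T) ⋈[e=d] S)) → 2

|E| = 2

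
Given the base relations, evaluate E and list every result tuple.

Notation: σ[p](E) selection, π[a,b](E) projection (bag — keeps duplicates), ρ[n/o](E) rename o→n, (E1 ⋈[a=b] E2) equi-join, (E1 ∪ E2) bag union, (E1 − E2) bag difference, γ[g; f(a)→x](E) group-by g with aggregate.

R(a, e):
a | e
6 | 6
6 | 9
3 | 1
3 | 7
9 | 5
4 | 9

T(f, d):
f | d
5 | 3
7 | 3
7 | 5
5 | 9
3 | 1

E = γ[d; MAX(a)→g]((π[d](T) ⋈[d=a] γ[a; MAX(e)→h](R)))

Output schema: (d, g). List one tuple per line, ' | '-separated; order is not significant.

Row counts bottom-up:
  T → 5
  π[d](T) → 5
  R → 6
  γ[a; MAX(e)→h](R) → 4
  (π[d](T) ⋈[d=a] γ[a; MAX(e)→h](R)) → 3
  γ[d; MAX(a)→g]((π[d](T) ⋈[d=a] γ[a; MAX(e)→h](R))) → 2

== RESULT ==
d | g
3 | 3
9 | 9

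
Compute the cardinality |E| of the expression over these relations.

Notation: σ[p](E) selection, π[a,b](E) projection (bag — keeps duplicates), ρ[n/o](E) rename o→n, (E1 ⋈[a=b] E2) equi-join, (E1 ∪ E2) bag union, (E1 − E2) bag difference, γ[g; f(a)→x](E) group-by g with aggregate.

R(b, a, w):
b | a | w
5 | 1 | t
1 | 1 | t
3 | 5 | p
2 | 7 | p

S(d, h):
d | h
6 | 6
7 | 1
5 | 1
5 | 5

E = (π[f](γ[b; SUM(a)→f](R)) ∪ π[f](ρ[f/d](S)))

Per-node cardinality:
  R → 4
  γ[b; SUM(a)→f](R) → 4
  π[f](γ[b; SUM(a)→f](R)) → 4
  S → 4
  ρ[f/d](S) → 4
  π[f](ρ[f/d](S)) → 4
  (π[f](γ[b; SUM(a)→f](R)) ∪ π[f](ρ[f/d](S))) → 8

|E| = 8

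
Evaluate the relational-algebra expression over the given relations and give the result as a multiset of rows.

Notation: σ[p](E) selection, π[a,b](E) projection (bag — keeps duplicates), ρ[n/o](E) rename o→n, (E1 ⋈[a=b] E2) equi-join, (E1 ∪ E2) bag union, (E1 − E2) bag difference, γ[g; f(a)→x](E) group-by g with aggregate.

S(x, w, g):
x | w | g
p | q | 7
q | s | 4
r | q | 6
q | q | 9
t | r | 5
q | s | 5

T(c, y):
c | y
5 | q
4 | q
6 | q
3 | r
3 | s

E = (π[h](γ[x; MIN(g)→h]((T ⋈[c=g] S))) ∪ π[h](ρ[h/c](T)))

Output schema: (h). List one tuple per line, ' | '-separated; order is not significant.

Stepwise |·|:
  T → 5
  S → 6
  (T ⋈[c=g] S) → 4
  γ[x; MIN(g)→h]((T ⋈[c=g] S)) → 3
  π[h](γ[x; MIN(g)→h]((T ⋈[c=g] S))) → 3
  T → 5
  ρ[h/c](T) → 5
  π[h](ρ[h/c](T)) → 5
  (π[h](γ[x; MIN(g)→h]((T ⋈[c=g] S))) ∪ π[h](ρ[h/c](T))) → 8

== RESULT ==
h
3
3
4
4
5
5
6
6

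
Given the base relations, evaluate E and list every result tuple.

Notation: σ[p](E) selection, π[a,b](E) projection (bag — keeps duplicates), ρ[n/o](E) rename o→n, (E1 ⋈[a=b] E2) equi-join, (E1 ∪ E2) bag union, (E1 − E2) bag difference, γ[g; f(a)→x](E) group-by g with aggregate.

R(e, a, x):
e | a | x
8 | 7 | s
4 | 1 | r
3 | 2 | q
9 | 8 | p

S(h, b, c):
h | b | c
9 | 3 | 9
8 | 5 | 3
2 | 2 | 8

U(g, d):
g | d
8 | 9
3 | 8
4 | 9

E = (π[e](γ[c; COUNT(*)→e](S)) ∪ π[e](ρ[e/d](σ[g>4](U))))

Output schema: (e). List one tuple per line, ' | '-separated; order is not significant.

Row counts bottom-up:
  S → 3
  γ[c; COUNT(*)→e](S) → 3
  π[e](γ[c; COUNT(*)→e](S)) → 3
  U → 3
  σ[g>4](U) → 1
  ρ[e/d](σ[g>4](U)) → 1
  π[e](ρ[e/d](σ[g>4](U))) → 1
  (π[e](γ[c; COUNT(*)→e](S)) ∪ π[e](ρ[e/d](σ[g>4](U)))) → 4

== RESULT ==
e
1
1
1
9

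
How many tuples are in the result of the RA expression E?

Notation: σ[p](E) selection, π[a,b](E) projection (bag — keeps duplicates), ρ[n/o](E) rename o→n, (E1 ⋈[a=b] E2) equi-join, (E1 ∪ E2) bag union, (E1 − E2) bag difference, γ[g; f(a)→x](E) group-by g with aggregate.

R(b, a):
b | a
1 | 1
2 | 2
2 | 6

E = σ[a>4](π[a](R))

Per-node cardinality:
  R → 3
  π[a](R) → 3
  σ[a>4](π[a](R)) → 1

|E| = 1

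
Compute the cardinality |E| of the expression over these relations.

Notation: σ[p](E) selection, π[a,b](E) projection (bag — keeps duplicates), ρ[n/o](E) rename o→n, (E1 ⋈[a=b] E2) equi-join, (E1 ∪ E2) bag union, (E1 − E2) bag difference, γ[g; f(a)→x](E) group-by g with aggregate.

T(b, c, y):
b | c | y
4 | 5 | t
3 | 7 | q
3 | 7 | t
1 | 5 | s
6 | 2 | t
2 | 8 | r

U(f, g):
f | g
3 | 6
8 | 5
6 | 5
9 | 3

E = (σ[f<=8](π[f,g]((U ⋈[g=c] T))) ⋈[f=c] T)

Per-node cardinality:
  U → 4
  T → 6
  (U ⋈[g=c] T) → 4
  π[f,g]((U ⋈[g=c] T)) → 4
  σ[f<=8](π[f,g]((U ⋈[g=c] T))) → 4
  T → 6
  (σ[f<=8](π[f,g]((U ⋈[g=c] T))) ⋈[f=c] T) → 2

|E| = 2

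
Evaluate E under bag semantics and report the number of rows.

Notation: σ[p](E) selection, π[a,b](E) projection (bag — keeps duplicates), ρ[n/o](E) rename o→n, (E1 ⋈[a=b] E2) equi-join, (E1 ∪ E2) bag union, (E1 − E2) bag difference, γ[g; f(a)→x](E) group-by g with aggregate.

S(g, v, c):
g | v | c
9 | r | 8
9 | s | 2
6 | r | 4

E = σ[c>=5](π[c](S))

Stepwise |·|:
  S → 3
  π[c](S) → 3
  σ[c>=5](π[c](S)) → 1

|E| = 1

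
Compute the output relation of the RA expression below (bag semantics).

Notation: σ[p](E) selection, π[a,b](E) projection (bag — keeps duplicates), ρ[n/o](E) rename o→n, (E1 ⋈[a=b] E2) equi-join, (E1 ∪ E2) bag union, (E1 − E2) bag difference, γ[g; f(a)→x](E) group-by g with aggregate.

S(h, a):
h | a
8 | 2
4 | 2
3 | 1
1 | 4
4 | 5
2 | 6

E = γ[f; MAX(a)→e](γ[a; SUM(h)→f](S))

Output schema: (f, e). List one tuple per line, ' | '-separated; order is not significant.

Row counts bottom-up:
  S → 6
  γ[a; SUM(h)→f](S) → 5
  γ[f; MAX(a)→e](γ[a; SUM(h)→f](S)) → 5

== RESULT ==
f | e
1 | 4
2 | 6
3 | 1
4 | 5
12 | 2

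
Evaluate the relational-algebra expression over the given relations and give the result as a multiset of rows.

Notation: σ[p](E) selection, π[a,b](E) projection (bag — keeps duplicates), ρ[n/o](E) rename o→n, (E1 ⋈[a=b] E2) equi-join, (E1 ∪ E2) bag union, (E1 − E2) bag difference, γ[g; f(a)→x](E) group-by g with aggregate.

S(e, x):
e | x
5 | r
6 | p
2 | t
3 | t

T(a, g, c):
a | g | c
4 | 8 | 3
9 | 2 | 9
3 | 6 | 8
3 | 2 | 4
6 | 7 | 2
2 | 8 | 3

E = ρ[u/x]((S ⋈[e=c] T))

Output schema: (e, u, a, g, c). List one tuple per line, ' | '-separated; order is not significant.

Subexpression sizes:
  S → 4
  T → 6
  (S ⋈[e=c] T) → 3
  ρ[u/x]((S ⋈[e=c] T)) → 3

== RESULT ==
e | u | a | g | c
2 | t | 6 | 7 | 2
3 | t | 2 | 8 | 3
3 | t | 4 | 8 | 3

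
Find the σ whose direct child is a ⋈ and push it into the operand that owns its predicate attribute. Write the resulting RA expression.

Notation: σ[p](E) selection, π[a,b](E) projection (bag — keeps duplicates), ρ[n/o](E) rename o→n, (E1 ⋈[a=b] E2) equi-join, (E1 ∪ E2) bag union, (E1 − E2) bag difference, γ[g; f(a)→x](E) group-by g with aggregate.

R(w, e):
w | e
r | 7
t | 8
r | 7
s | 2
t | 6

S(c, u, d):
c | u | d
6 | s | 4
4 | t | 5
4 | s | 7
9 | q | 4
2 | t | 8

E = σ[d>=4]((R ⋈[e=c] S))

σ filters on d, owned by the right side.
E' = (R ⋈[e=c] σ[d>=4](S))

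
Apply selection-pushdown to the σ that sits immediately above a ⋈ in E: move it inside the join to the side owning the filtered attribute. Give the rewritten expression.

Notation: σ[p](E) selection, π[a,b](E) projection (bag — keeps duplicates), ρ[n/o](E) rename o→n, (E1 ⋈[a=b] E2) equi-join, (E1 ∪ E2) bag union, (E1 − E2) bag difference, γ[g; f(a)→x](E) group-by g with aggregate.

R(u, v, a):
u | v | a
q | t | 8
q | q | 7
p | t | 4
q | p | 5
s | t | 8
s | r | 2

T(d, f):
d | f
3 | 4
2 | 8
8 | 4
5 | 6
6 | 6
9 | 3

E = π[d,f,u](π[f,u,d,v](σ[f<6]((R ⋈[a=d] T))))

σ filters on f, owned by the right side.
E' = π[d,f,u](π[f,u,d,v]((R ⋈[a=d] σ[f<6](T))))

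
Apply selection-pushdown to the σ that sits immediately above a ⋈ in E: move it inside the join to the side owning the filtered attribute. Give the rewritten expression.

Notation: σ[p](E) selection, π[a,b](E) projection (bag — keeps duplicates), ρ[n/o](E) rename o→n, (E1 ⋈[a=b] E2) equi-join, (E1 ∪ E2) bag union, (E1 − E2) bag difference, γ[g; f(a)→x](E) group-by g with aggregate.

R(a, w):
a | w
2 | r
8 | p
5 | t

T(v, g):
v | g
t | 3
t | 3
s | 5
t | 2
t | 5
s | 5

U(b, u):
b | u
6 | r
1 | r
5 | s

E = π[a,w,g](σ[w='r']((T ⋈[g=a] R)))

σ filters on w, owned by the right side.
E' = π[a,w,g]((T ⋈[g=a] σ[w='r'](R)))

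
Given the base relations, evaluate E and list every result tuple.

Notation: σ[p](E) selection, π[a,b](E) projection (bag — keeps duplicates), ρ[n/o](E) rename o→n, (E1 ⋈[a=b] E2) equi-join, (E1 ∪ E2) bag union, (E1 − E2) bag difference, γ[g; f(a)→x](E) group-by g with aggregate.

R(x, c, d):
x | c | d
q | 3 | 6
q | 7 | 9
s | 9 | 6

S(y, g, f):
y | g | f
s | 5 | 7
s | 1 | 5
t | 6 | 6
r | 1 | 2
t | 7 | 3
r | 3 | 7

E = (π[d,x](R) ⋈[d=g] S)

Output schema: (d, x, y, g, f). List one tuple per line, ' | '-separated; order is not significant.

Row counts bottom-up:
  R → 3
  π[d,x](R) → 3
  S → 6
  (π[d,x](R) ⋈[d=g] S) → 2

== RESULT ==
d | x | y | g | f
6 | q | t | 6 | 6
6 | s | t | 6 | 6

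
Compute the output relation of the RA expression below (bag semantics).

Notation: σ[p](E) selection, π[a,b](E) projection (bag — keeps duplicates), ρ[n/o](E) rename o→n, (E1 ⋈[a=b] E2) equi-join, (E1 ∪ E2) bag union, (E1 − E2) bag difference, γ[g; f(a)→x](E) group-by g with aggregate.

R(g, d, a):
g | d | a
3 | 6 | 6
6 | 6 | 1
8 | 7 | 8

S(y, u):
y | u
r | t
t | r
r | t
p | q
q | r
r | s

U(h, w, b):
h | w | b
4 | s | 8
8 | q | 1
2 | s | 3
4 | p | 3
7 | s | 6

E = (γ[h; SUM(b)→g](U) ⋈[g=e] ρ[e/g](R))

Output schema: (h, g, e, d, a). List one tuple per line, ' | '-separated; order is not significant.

Stepwise |·|:
  U → 5
  γ[h; SUM(b)→g](U) → 4
  R → 3
  ρ[e/g](R) → 3
  (γ[h; SUM(b)→g](U) ⋈[g=e] ρ[e/g](R)) → 2

== RESULT ==
h | g | e | d | a
2 | 3 | 3 | 6 | 6
7 | 6 | 6 | 6 | 1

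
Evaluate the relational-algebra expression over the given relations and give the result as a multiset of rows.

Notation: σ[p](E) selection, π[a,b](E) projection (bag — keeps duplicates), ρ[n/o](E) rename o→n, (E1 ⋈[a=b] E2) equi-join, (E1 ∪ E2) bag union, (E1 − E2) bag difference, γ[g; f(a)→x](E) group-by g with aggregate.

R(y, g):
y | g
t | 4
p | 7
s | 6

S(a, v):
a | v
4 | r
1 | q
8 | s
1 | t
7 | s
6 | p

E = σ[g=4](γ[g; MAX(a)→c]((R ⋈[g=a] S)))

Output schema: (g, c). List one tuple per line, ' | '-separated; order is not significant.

Subexpression sizes:
  R → 3
  S → 6
  (R ⋈[g=a] S) → 3
  γ[g; MAX(a)→c]((R ⋈[g=a] S)) → 3
  σ[g=4](γ[g; MAX(a)→c]((R ⋈[g=a] S))) → 1

== RESULT ==
g | c
4 | 4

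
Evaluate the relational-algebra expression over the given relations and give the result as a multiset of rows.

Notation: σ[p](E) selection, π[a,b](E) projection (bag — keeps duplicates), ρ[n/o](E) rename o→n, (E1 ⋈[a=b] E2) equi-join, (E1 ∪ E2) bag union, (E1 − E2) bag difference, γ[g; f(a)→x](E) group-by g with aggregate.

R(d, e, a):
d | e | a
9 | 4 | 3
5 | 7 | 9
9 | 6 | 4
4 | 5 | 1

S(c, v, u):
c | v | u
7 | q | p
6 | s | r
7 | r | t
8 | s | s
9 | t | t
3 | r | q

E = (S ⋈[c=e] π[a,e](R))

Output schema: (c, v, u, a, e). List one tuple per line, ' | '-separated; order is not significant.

Subexpression sizes:
  S → 6
  R → 4
  π[a,e](R) → 4
  (S ⋈[c=e] π[a,e](R)) → 3

== RESULT ==
c | v | u | a | e
6 | s | r | 4 | 6
7 | q | p | 9 | 7
7 | r | t | 9 | 7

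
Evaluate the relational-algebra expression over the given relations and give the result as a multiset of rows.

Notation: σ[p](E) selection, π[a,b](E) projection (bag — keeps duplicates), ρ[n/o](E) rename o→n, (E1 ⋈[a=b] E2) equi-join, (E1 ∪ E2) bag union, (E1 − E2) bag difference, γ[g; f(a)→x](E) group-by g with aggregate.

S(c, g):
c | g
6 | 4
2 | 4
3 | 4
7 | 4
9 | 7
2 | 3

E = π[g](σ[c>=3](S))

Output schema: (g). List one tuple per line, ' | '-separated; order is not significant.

Stepwise |·|:
  S → 6
  σ[c>=3](S) → 4
  π[g](σ[c>=3](S)) → 4

== RESULT ==
g
4
4
4
7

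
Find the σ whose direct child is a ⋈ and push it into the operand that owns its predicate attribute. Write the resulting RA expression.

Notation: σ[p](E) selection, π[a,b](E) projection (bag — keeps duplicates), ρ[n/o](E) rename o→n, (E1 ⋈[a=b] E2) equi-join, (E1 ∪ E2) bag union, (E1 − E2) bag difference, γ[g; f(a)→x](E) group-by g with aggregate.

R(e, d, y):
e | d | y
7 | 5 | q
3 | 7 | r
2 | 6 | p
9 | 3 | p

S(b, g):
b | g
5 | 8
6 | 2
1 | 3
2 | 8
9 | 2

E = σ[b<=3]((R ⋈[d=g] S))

σ filters on b, owned by the right side.
E' = (R ⋈[d=g] σ[b<=3](S))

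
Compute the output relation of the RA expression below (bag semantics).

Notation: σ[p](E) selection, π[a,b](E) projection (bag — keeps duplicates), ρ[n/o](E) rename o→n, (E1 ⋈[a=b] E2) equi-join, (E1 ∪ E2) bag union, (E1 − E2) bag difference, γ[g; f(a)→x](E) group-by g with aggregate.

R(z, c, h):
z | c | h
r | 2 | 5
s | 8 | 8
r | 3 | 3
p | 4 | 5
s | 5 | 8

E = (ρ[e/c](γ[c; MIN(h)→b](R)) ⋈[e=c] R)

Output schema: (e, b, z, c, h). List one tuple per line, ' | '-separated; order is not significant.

Row counts bottom-up:
  R → 5
  γ[c; MIN(h)→b](R) → 5
  ρ[e/c](γ[c; MIN(h)→b](R)) → 5
  R → 5
  (ρ[e/c](γ[c; MIN(h)→b](R)) ⋈[e=c] R) → 5

== RESULT ==
e | b | z | c | h
2 | 5 | r | 2 | 5
3 | 3 | r | 3 | 3
4 | 5 | p | 4 | 5
5 | 8 | s | 5 | 8
8 | 8 | s | 8 | 8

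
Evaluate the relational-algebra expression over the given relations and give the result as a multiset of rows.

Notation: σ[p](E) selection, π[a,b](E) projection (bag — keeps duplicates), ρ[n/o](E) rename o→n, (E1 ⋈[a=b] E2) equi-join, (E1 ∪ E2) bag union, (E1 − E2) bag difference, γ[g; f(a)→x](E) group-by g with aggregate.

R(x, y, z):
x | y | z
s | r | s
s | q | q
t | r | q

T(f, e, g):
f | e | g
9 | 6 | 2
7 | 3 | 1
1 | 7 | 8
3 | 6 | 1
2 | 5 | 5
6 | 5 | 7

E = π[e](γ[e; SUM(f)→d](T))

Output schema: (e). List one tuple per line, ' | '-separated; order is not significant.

Subexpression sizes:
  T → 6
  γ[e; SUM(f)→d](T) → 4
  π[e](γ[e; SUM(f)→d](T)) → 4

== RESULT ==
e
3
5
6
7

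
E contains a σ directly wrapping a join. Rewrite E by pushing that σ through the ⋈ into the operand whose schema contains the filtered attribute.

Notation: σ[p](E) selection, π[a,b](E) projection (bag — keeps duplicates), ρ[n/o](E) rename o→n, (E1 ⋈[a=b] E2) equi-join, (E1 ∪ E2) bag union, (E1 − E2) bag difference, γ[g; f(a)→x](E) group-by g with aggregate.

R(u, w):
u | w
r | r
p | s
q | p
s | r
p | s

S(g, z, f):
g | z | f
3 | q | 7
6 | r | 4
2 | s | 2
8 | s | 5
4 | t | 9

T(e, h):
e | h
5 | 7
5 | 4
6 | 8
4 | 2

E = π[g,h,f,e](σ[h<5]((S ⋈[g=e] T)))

σ filters on h, owned by the right side.
E' = π[g,h,f,e]((S ⋈[g=e] σ[h<5](T)))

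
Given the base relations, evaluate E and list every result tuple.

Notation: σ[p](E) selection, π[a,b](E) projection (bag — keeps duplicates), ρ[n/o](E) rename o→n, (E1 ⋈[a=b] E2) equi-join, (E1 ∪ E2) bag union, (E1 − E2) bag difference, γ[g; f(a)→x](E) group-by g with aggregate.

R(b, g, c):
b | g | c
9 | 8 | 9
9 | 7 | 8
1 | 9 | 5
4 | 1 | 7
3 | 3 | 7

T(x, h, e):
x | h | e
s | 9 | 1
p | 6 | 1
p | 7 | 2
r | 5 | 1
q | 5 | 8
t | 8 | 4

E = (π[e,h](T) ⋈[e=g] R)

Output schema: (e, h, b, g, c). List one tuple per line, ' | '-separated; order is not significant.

Row counts bottom-up:
  T → 6
  π[e,h](T) → 6
  R → 5
  (π[e,h](T) ⋈[e=g] R) → 4

== RESULT ==
e | h | b | g | c
1 | 5 | 4 | 1 | 7
1 | 6 | 4 | 1 | 7
1 | 9 | 4 | 1 | 7
8 | 5 | 9 | 8 | 9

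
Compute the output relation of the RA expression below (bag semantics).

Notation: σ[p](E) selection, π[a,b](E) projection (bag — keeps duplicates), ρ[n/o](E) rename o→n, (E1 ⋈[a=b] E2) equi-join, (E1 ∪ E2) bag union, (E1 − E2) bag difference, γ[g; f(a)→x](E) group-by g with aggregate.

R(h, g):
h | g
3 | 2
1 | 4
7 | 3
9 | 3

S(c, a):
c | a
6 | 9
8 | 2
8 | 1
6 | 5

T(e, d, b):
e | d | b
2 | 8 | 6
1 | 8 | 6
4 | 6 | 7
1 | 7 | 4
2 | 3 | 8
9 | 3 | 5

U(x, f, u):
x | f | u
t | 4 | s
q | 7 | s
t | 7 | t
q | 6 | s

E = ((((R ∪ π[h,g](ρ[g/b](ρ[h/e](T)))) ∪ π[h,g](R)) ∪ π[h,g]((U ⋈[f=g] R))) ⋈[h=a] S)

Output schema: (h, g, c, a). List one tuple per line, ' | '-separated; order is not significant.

Per-node cardinality:
  R → 4
  T → 6
  ρ[h/e](T) → 6
  ρ[g/b](ρ[h/e](T)) → 6
  π[h,g](ρ[g/b](ρ[h/e](T))) → 6
  (R ∪ π[h,g](ρ[g/b](ρ[h/e](T)))) → 10
  R → 4
  π[h,g](R) → 4
  ((R ∪ π[h,g](ρ[g/b](ρ[h/e](T)))) ∪ π[h,g](R)) → 14
  U → 4
  R → 4
  (U ⋈[f=g] R) → 1
  π[h,g]((U ⋈[f=g] R)) → 1
  (((R ∪ π[h,g](ρ[g/b](ρ[h/e](T)))) ∪ π[h,g](R)) ∪ π[h,g]((U ⋈[f=g] R))) → 15
  S → 4
  ((((R ∪ π[h,g](ρ[g/b](ρ[h/e](T)))) ∪ π[h,g](R)) ∪ π[h,g]((U ⋈[f=g] R))) ⋈[h=a] S) → 10

== RESULT ==
h | g | c | a
1 | 4 | 8 | 1
1 | 4 | 8 | 1
1 | 4 | 8 | 1
1 | 4 | 8 | 1
1 | 6 | 8 | 1
2 | 6 | 8 | 2
2 | 8 | 8 | 2
9 | 3 | 6 | 9
9 | 3 | 6 | 9
9 | 5 | 6 | 9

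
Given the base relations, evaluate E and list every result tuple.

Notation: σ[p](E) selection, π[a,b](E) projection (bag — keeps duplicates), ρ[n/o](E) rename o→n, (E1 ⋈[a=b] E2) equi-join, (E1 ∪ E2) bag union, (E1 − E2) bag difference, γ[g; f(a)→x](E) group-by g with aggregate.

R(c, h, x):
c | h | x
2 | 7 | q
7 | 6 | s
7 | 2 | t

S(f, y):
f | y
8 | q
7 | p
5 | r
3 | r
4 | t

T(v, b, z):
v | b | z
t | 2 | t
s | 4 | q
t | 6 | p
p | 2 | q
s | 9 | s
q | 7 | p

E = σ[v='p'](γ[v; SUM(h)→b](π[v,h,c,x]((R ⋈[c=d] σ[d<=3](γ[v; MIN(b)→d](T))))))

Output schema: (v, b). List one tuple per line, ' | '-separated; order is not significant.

Stepwise |·|:
  R → 3
  T → 6
  γ[v; MIN(b)→d](T) → 4
  σ[d<=3](γ[v; MIN(b)→d](T)) → 2
  (R ⋈[c=d] σ[d<=3](γ[v; MIN(b)→d](T))) → 2
  π[v,h,c,x]((R ⋈[c=d] σ[d<=3](γ[v; MIN(b)→d](T)))) → 2
  γ[v; SUM(h)→b](π[v,h,c,x]((R ⋈[c=d] σ[d<=3](γ[v; MIN(b)→d](T))))) → 2
  σ[v='p'](γ[v; SUM(h)→b](π[v,h,c,x]((R ⋈[c=d] σ[d<=3](γ[v; MIN(b)→d](T)))))) → 1

== RESULT ==
v | b
p | 7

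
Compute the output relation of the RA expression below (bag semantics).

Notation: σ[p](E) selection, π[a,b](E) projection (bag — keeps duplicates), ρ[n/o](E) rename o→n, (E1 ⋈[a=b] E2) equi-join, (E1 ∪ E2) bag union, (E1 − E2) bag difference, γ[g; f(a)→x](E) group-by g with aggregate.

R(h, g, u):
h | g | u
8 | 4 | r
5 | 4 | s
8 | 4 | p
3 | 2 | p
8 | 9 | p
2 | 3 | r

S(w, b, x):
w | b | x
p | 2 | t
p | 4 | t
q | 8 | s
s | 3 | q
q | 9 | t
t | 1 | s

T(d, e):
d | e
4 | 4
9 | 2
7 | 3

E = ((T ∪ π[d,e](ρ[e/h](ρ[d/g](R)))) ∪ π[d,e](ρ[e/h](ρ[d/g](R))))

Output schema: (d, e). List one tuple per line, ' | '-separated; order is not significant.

Row counts bottom-up:
  T → 3
  R → 6
  ρ[d/g](R) → 6
  ρ[e/h](ρ[d/g](R)) → 6
  π[d,e](ρ[e/h](ρ[d/g](R))) → 6
  (T ∪ π[d,e](ρ[e/h](ρ[d/g](R)))) → 9
  R → 6
  ρ[d/g](R) → 6
  ρ[e/h](ρ[d/g](R)) → 6
  π[d,e](ρ[e/h](ρ[d/g](R))) → 6
  ((T ∪ π[d,e](ρ[e/h](ρ[d/g](R)))) ∪ π[d,e](ρ[e/h](ρ[d/g](R)))) → 15

== RESULT ==
d | e
2 | 3
2 | 3
3 | 2
3 | 2
4 | 4
4 | 5
4 | 5
4 | 8
4 | 8
4 | 8
4 | 8
7 | 3
9 | 2
9 | 8
9 | 8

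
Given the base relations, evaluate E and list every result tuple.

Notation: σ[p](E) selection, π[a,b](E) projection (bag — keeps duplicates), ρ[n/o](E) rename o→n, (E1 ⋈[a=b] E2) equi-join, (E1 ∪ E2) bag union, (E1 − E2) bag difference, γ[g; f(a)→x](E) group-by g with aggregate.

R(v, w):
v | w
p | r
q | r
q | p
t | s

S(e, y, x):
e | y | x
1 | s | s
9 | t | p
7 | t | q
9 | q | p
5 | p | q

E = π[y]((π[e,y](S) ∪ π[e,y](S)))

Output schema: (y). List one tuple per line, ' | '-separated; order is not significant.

Row counts bottom-up:
  S → 5
  π[e,y](S) → 5
  S → 5
  π[e,y](S) → 5
  (π[e,y](S) ∪ π[e,y](S)) → 10
  π[y]((π[e,y](S) ∪ π[e,y](S))) → 10

== RESULT ==
y
p
p
q
q
s
s
t
t
t
t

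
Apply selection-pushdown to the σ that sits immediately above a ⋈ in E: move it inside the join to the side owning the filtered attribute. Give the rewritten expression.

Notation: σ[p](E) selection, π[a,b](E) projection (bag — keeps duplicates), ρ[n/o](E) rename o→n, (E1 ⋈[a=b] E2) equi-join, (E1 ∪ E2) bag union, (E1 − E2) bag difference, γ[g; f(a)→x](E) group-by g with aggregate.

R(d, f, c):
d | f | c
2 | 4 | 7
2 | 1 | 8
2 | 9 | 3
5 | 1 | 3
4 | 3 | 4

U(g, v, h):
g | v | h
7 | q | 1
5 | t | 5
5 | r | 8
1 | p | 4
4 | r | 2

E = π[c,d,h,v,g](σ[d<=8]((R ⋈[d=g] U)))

σ filters on d, owned by the left side.
E' = π[c,d,h,v,g]((σ[d<=8](R) ⋈[d=g] U))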